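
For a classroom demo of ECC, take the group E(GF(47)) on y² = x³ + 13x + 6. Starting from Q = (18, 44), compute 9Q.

Repeated addition: build up to 9Q.
2Q: tangent at (18, 44): λ = (3·18² + 13)/(2·44) ≡ 45/41. 41⁻¹ ≡ 39 (mod 47) since 41·39 = 1599 ≡ 1, so λ ≡ 45·39 ≡ 16.
  x = λ² - 18 - 18 = 256 - 36 ≡ 32; y = λ·(18 - 32) - 44 ≡ 14. → (32, 14)
3Q: (32, 14) + (18, 44). λ = (44 - 14)/(18 - 32) ≡ 30/33 mod 47. 33⁻¹ ≡ 10 (mod 47), so λ ≡ 18.
  x = λ² - 32 - 18 = 324 - 50 ≡ 39; y = λ·(32 - 39) - 14 ≡ 1. → (39, 1)
4Q: (39, 1) + (18, 44). λ = (44 - 1)/(18 - 39) ≡ 43/26 mod 47. 26⁻¹ ≡ 38 (mod 47), so λ ≡ 36.
  x = λ² - 39 - 18 = 1296 - 57 ≡ 17; y = λ·(39 - 17) - 1 ≡ 39. → (17, 39)
5Q: (17, 39) + (18, 44). λ = (44 - 39)/(18 - 17) ≡ 5/1 mod 47. 1⁻¹ ≡ 1 (mod 47) since 1·1 = 1 ≡ 1, so λ ≡ 5.
  x = λ² - 17 - 18 = 25 - 35 ≡ 37; y = λ·(17 - 37) - 39 ≡ 2. → (37, 2)
6Q: (37, 2) + (18, 44). λ = (44 - 2)/(18 - 37) ≡ 42/28 mod 47. 28⁻¹ ≡ 42 (mod 47), so λ ≡ 25.
  x = λ² - 37 - 18 = 625 - 55 ≡ 6; y = λ·(37 - 6) - 2 ≡ 21. → (6, 21)
7Q: (6, 21) + (18, 44). λ = (44 - 21)/(18 - 6) ≡ 23/12 mod 47. 12⁻¹ ≡ 4 (mod 47), so λ ≡ 45.
  x = λ² - 6 - 18 = 2025 - 24 ≡ 27; y = λ·(6 - 27) - 21 ≡ 21. → (27, 21)
8Q: (27, 21) + (18, 44). λ = (44 - 21)/(18 - 27) ≡ 23/38 mod 47. 38⁻¹ ≡ 26 (mod 47) since 38·26 = 988 ≡ 1, so λ ≡ 34.
  x = λ² - 27 - 18 = 1156 - 45 ≡ 30; y = λ·(27 - 30) - 21 ≡ 18. → (30, 18)
9Q: (30, 18) + (18, 44). λ = (44 - 18)/(18 - 30) ≡ 26/35 mod 47. 35⁻¹ ≡ 43 (mod 47), so λ ≡ 37.
  x = λ² - 30 - 18 = 1369 - 48 ≡ 5; y = λ·(30 - 5) - 18 ≡ 14. → (5, 14)

(5, 14)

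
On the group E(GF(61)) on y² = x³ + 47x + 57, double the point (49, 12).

tangent at (49, 12): λ = (3·49² + 47)/(2·12) ≡ 52/24. 24⁻¹ ≡ 28 (mod 61), so λ ≡ 52·28 ≡ 53.
  x = λ² - 49 - 49 = 2809 - 98 ≡ 27; y = λ·(49 - 27) - 12 ≡ 56. → (27, 56)

(27, 56)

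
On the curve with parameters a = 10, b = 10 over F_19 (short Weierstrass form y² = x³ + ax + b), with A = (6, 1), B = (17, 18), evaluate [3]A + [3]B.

(2, 0)

First 3A:
Repeated addition: build up to 3A.
2A: tangent at (6, 1): λ = (3·6² + 10)/(2·1) ≡ 4/2. 2⁻¹ ≡ 10 (mod 19), so λ ≡ 4·10 ≡ 2.
  x = λ² - 6 - 6 = 4 - 12 ≡ 11; y = λ·(6 - 11) - 1 ≡ 8. → (11, 8)
3A: (11, 8) + (6, 1). λ = (1 - 8)/(6 - 11) ≡ 12/14 mod 19. 14⁻¹ ≡ 15 (mod 19), so λ ≡ 9.
  x = λ² - 11 - 6 = 81 - 17 ≡ 7; y = λ·(11 - 7) - 8 ≡ 9. → (7, 9)
3A = (7, 9).
Next 3B:
Repeated addition: build up to 3B.
2B: tangent at (17, 18): λ = (3·17² + 10)/(2·18) ≡ 3/17. 17⁻¹ ≡ 9 (mod 19) since 17·9 = 153 ≡ 1, so λ ≡ 3·9 ≡ 8.
  x = λ² - 17 - 17 = 64 - 34 ≡ 11; y = λ·(17 - 11) - 18 ≡ 11. → (11, 11)
3B: (11, 11) + (17, 18). λ = (18 - 11)/(17 - 11) ≡ 7/6 mod 19. 6⁻¹ ≡ 16 (mod 19), so λ ≡ 17.
  x = λ² - 11 - 17 = 289 - 28 ≡ 14; y = λ·(11 - 14) - 11 ≡ 14. → (14, 14)
3B = (14, 14).
Finally 3A + 3B:
(7, 9) + (14, 14). λ = (14 - 9)/(14 - 7) ≡ 5/7 mod 19. 7⁻¹ ≡ 11 (mod 19), so λ ≡ 17.
  x = λ² - 7 - 14 = 289 - 21 ≡ 2; y = λ·(7 - 2) - 9 ≡ 0. → (2, 0)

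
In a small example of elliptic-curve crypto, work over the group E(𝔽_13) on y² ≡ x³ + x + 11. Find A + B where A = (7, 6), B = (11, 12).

(7, 7)

(7, 6) + (11, 12). λ = (12 - 6)/(11 - 7) ≡ 6/4 mod 13. 4⁻¹ ≡ 10 (mod 13) since 4·10 = 40 ≡ 1, so λ ≡ 8.
  x = λ² - 7 - 11 = 64 - 18 ≡ 7; y = λ·(7 - 7) - 6 ≡ 7. → (7, 7)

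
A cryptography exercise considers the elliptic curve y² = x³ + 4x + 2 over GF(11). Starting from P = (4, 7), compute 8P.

Repeated addition: build up to 8P.
2P: tangent at (4, 7): λ = (3·4² + 4)/(2·7) ≡ 8/3. 3⁻¹ ≡ 4 (mod 11) since 3·4 = 12 ≡ 1, so λ ≡ 8·4 ≡ 10.
  x = λ² - 4 - 4 = 100 - 8 ≡ 4; y = λ·(4 - 4) - 7 ≡ 4. → (4, 4)
3P: (4, 4) + (4, 7): same x and y₁ ≡ -y₂, so the sum is 𝒪.
4P: 𝒪 + (4, 7) = (4, 7) (identity).
5P: tangent at (4, 7): λ = (3·4² + 4)/(2·7) ≡ 8/3. 3⁻¹ ≡ 4 (mod 11) since 3·4 = 12 ≡ 1, so λ ≡ 8·4 ≡ 10.
  x = λ² - 4 - 4 = 100 - 8 ≡ 4; y = λ·(4 - 4) - 7 ≡ 4. → (4, 4)
6P: (4, 4) + (4, 7): same x and y₁ ≡ -y₂, so the sum is 𝒪.
7P: 𝒪 + (4, 7) = (4, 7) (identity).
8P: tangent at (4, 7): λ = (3·4² + 4)/(2·7) ≡ 8/3. 3⁻¹ ≡ 4 (mod 11) since 3·4 = 12 ≡ 1, so λ ≡ 8·4 ≡ 10.
  x = λ² - 4 - 4 = 100 - 8 ≡ 4; y = λ·(4 - 4) - 7 ≡ 4. → (4, 4)

(4, 4)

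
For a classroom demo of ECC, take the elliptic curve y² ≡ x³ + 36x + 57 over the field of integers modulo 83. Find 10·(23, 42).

Write Q = (23, 42).
Repeated addition: build up to 10Q.
2Q: tangent at (23, 42): λ = (3·23² + 36)/(2·42) ≡ 46/1. 1⁻¹ ≡ 1 (mod 83), so λ ≡ 46·1 ≡ 46.
  x = λ² - 23 - 23 = 2116 - 46 ≡ 78; y = λ·(23 - 78) - 42 ≡ 1. → (78, 1)
3Q: (78, 1) + (23, 42). λ = (42 - 1)/(23 - 78) ≡ 41/28 mod 83. 28⁻¹ ≡ 3 (mod 83), so λ ≡ 40.
  x = λ² - 78 - 23 = 1600 - 101 ≡ 5; y = λ·(78 - 5) - 1 ≡ 14. → (5, 14)
4Q: (5, 14) + (23, 42). λ = (42 - 14)/(23 - 5) ≡ 28/18 mod 83. 18⁻¹ ≡ 60 (mod 83), so λ ≡ 20.
  x = λ² - 5 - 23 = 400 - 28 ≡ 40; y = λ·(5 - 40) - 14 ≡ 33. → (40, 33)
5Q: (40, 33) + (23, 42). λ = (42 - 33)/(23 - 40) ≡ 9/66 mod 83. 66⁻¹ ≡ 39 (mod 83) since 66·39 = 2574 ≡ 1, so λ ≡ 19.
  x = λ² - 40 - 23 = 361 - 63 ≡ 49; y = λ·(40 - 49) - 33 ≡ 45. → (49, 45)
6Q: (49, 45) + (23, 42). λ = (42 - 45)/(23 - 49) ≡ 80/57 mod 83. 57⁻¹ ≡ 67 (mod 83), so λ ≡ 48.
  x = λ² - 49 - 23 = 2304 - 72 ≡ 74; y = λ·(49 - 74) - 45 ≡ 0. → (74, 0)
7Q: (74, 0) + (23, 42). λ = (42 - 0)/(23 - 74) ≡ 42/32 mod 83. 32⁻¹ ≡ 13 (mod 83) since 32·13 = 416 ≡ 1, so λ ≡ 48.
  x = λ² - 74 - 23 = 2304 - 97 ≡ 49; y = λ·(74 - 49) - 0 ≡ 38. → (49, 38)
8Q: (49, 38) + (23, 42). λ = (42 - 38)/(23 - 49) ≡ 4/57 mod 83. 57⁻¹ ≡ 67 (mod 83), so λ ≡ 19.
  x = λ² - 49 - 23 = 361 - 72 ≡ 40; y = λ·(49 - 40) - 38 ≡ 50. → (40, 50)
9Q: (40, 50) + (23, 42). λ = (42 - 50)/(23 - 40) ≡ 75/66 mod 83. 66⁻¹ ≡ 39 (mod 83) since 66·39 = 2574 ≡ 1, so λ ≡ 20.
  x = λ² - 40 - 23 = 400 - 63 ≡ 5; y = λ·(40 - 5) - 50 ≡ 69. → (5, 69)
10Q: (5, 69) + (23, 42). λ = (42 - 69)/(23 - 5) ≡ 56/18 mod 83. 18⁻¹ ≡ 60 (mod 83), so λ ≡ 40.
  x = λ² - 5 - 23 = 1600 - 28 ≡ 78; y = λ·(5 - 78) - 69 ≡ 82. → (78, 82)

(78, 82)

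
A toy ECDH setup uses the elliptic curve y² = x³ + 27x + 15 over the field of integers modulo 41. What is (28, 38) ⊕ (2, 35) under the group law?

(28, 38) + (2, 35). λ = (35 - 38)/(2 - 28) ≡ 38/15 mod 41. 15⁻¹ ≡ 11 (mod 41), so λ ≡ 8.
  x = λ² - 28 - 2 = 64 - 30 ≡ 34; y = λ·(28 - 34) - 38 ≡ 37. → (34, 37)

(34, 37)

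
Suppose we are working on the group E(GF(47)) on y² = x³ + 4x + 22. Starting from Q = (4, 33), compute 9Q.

Repeated addition: build up to 9Q.
2Q: tangent at (4, 33): λ = (3·4² + 4)/(2·33) ≡ 5/19. 19⁻¹ ≡ 5 (mod 47), so λ ≡ 5·5 ≡ 25.
  x = λ² - 4 - 4 = 625 - 8 ≡ 6; y = λ·(4 - 6) - 33 ≡ 11. → (6, 11)
3Q: (6, 11) + (4, 33). λ = (33 - 11)/(4 - 6) ≡ 22/45 mod 47. 45⁻¹ ≡ 23 (mod 47), so λ ≡ 36.
  x = λ² - 6 - 4 = 1296 - 10 ≡ 17; y = λ·(6 - 17) - 11 ≡ 16. → (17, 16)
4Q: (17, 16) + (4, 33). λ = (33 - 16)/(4 - 17) ≡ 17/34 mod 47. 34⁻¹ ≡ 18 (mod 47) since 34·18 = 612 ≡ 1, so λ ≡ 24.
  x = λ² - 17 - 4 = 576 - 21 ≡ 38; y = λ·(17 - 38) - 16 ≡ 44. → (38, 44)
5Q: (38, 44) + (4, 33). λ = (33 - 44)/(4 - 38) ≡ 36/13 mod 47. 13⁻¹ ≡ 29 (mod 47), so λ ≡ 10.
  x = λ² - 38 - 4 = 100 - 42 ≡ 11; y = λ·(38 - 11) - 44 ≡ 38. → (11, 38)
6Q: (11, 38) + (4, 33). λ = (33 - 38)/(4 - 11) ≡ 42/40 mod 47. 40⁻¹ ≡ 20 (mod 47), so λ ≡ 41.
  x = λ² - 11 - 4 = 1681 - 15 ≡ 21; y = λ·(11 - 21) - 38 ≡ 22. → (21, 22)
7Q: (21, 22) + (4, 33). λ = (33 - 22)/(4 - 21) ≡ 11/30 mod 47. 30⁻¹ ≡ 11 (mod 47) since 30·11 = 330 ≡ 1, so λ ≡ 27.
  x = λ² - 21 - 4 = 729 - 25 ≡ 46; y = λ·(21 - 46) - 22 ≡ 8. → (46, 8)
8Q: (46, 8) + (4, 33). λ = (33 - 8)/(4 - 46) ≡ 25/5 mod 47. 5⁻¹ ≡ 19 (mod 47) since 5·19 = 95 ≡ 1, so λ ≡ 5.
  x = λ² - 46 - 4 = 25 - 50 ≡ 22; y = λ·(46 - 22) - 8 ≡ 18. → (22, 18)
9Q: (22, 18) + (4, 33). λ = (33 - 18)/(4 - 22) ≡ 15/29 mod 47. 29⁻¹ ≡ 13 (mod 47) since 29·13 = 377 ≡ 1, so λ ≡ 7.
  x = λ² - 22 - 4 = 49 - 26 ≡ 23; y = λ·(22 - 23) - 18 ≡ 22. → (23, 22)

(23, 22)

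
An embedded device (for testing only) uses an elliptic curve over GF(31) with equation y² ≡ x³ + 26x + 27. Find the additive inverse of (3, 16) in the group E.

(3, 15)

-(3, 16) = (3, -16 mod 31) = (3, 15).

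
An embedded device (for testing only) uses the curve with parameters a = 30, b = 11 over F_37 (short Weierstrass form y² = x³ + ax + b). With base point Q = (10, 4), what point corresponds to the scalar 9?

Double-and-add on 9 = (1001)₂. Start with Q = (10, 4) for the leading 1-bit.
double: tangent at (10, 4): λ = (3·10² + 30)/(2·4) ≡ 34/8. 8⁻¹ ≡ 14 (mod 37) since 8·14 = 112 ≡ 1, so λ ≡ 34·14 ≡ 32.
  x = λ² - 10 - 10 = 1024 - 20 ≡ 5; y = λ·(10 - 5) - 4 ≡ 8. → (5, 8)
double: tangent at (5, 8): λ = (3·5² + 30)/(2·8) ≡ 31/16. 16⁻¹ ≡ 7 (mod 37), so λ ≡ 31·7 ≡ 32.
  x = λ² - 5 - 5 = 1024 - 10 ≡ 15; y = λ·(5 - 15) - 8 ≡ 5. → (15, 5)
double: tangent at (15, 5): λ = (3·15² + 30)/(2·5) ≡ 2/10. 10⁻¹ ≡ 26 (mod 37), so λ ≡ 2·26 ≡ 15.
  x = λ² - 15 - 15 = 225 - 30 ≡ 10; y = λ·(15 - 10) - 5 ≡ 33. → (10, 33)
add Q: (10, 33) + (10, 4): same x and y₁ ≡ -y₂, so the sum is O.

O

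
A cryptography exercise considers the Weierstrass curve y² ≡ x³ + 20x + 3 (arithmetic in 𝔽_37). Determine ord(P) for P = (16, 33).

10

2P: tangent at (16, 33): λ = (3·16² + 20)/(2·33) ≡ 11/29. 29⁻¹ ≡ 23 (mod 37) since 29·23 = 667 ≡ 1, so λ ≡ 11·23 ≡ 31.
  x = λ² - 16 - 16 = 961 - 32 ≡ 4; y = λ·(16 - 4) - 33 ≡ 6. → (4, 6)
3P: (4, 6) + (16, 33). λ = (33 - 6)/(16 - 4) ≡ 27/12 mod 37. 12⁻¹ ≡ 34 (mod 37) since 12·34 = 408 ≡ 1, so λ ≡ 30.
  x = λ² - 4 - 16 = 900 - 20 ≡ 29; y = λ·(4 - 29) - 6 ≡ 21. → (29, 21)
4P: (29, 21) + (16, 33). λ = (33 - 21)/(16 - 29) ≡ 12/24 mod 37. 24⁻¹ ≡ 17 (mod 37), so λ ≡ 19.
  x = λ² - 29 - 16 = 361 - 45 ≡ 20; y = λ·(29 - 20) - 21 ≡ 2. → (20, 2)
5P: (20, 2) + (16, 33). λ = (33 - 2)/(16 - 20) ≡ 31/33 mod 37. 33⁻¹ ≡ 9 (mod 37), so λ ≡ 20.
  x = λ² - 20 - 16 = 400 - 36 ≡ 31; y = λ·(20 - 31) - 2 ≡ 0. → (31, 0)
6P: (31, 0) + (16, 33). λ = (33 - 0)/(16 - 31) ≡ 33/22 mod 37. 22⁻¹ ≡ 32 (mod 37), so λ ≡ 20.
  x = λ² - 31 - 16 = 400 - 47 ≡ 20; y = λ·(31 - 20) - 0 ≡ 35. → (20, 35)
7P: (20, 35) + (16, 33). λ = (33 - 35)/(16 - 20) ≡ 35/33 mod 37. 33⁻¹ ≡ 9 (mod 37), so λ ≡ 19.
  x = λ² - 20 - 16 = 361 - 36 ≡ 29; y = λ·(20 - 29) - 35 ≡ 16. → (29, 16)
8P: (29, 16) + (16, 33). λ = (33 - 16)/(16 - 29) ≡ 17/24 mod 37. 24⁻¹ ≡ 17 (mod 37), so λ ≡ 30.
  x = λ² - 29 - 16 = 900 - 45 ≡ 4; y = λ·(29 - 4) - 16 ≡ 31. → (4, 31)
9P: (4, 31) + (16, 33). λ = (33 - 31)/(16 - 4) ≡ 2/12 mod 37. 12⁻¹ ≡ 34 (mod 37), so λ ≡ 31.
  x = λ² - 4 - 16 = 961 - 20 ≡ 16; y = λ·(4 - 16) - 31 ≡ 4. → (16, 4)
10P: (16, 4) + (16, 33): same x and y₁ ≡ -y₂, so the sum is O.
10P = O, so the order is 10.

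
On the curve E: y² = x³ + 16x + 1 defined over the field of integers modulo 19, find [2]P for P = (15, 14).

(14, 10)

tangent at (15, 14): λ = (3·15² + 16)/(2·14) ≡ 7/9. 9⁻¹ ≡ 17 (mod 19) since 9·17 = 153 ≡ 1, so λ ≡ 7·17 ≡ 5.
  x = λ² - 15 - 15 = 25 - 30 ≡ 14; y = λ·(15 - 14) - 14 ≡ 10. → (14, 10)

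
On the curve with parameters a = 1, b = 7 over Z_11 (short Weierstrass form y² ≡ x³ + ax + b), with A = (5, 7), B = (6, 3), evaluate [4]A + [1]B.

(6, 8)

First 4A:
Repeated addition: build up to 4A.
2A: tangent at (5, 7): λ = (3·5² + 1)/(2·7) ≡ 10/3. 3⁻¹ ≡ 4 (mod 11), so λ ≡ 10·4 ≡ 7.
  x = λ² - 5 - 5 = 49 - 10 ≡ 6; y = λ·(5 - 6) - 7 ≡ 8. → (6, 8)
3A: (6, 8) + (5, 7). λ = (7 - 8)/(5 - 6) ≡ 10/10 mod 11. 10⁻¹ ≡ 10 (mod 11), so λ ≡ 1.
  x = λ² - 6 - 5 = 1 - 11 ≡ 1; y = λ·(6 - 1) - 8 ≡ 8. → (1, 8)
4A: (1, 8) + (5, 7). λ = (7 - 8)/(5 - 1) ≡ 10/4 mod 11. 4⁻¹ ≡ 3 (mod 11), so λ ≡ 8.
  x = λ² - 1 - 5 = 64 - 6 ≡ 3; y = λ·(1 - 3) - 8 ≡ 9. → (3, 9)
4A = (3, 9).
Finally 4A + B:
(3, 9) + (6, 3). λ = (3 - 9)/(6 - 3) ≡ 5/3 mod 11. 3⁻¹ ≡ 4 (mod 11), so λ ≡ 9.
  x = λ² - 3 - 6 = 81 - 9 ≡ 6; y = λ·(3 - 6) - 9 ≡ 8. → (6, 8)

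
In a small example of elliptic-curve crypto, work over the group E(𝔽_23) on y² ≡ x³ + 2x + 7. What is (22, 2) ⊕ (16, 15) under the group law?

(22, 2) + (16, 15). λ = (15 - 2)/(16 - 22) ≡ 13/17 mod 23. 17⁻¹ ≡ 19 (mod 23), so λ ≡ 17.
  x = λ² - 22 - 16 = 289 - 38 ≡ 21; y = λ·(22 - 21) - 2 ≡ 15. → (21, 15)

(21, 15)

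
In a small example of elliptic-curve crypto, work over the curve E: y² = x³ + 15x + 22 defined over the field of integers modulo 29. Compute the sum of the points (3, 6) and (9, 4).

(1, 3)

(3, 6) + (9, 4). λ = (4 - 6)/(9 - 3) ≡ 27/6 mod 29. 6⁻¹ ≡ 5 (mod 29) since 6·5 = 30 ≡ 1, so λ ≡ 19.
  x = λ² - 3 - 9 = 361 - 12 ≡ 1; y = λ·(3 - 1) - 6 ≡ 3. → (1, 3)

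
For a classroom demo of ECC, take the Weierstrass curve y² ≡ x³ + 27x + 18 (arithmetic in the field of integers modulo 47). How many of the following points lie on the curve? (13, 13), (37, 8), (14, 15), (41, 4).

3

(13, 13): 13² ≡ 28, rhs ≡ 28 → on.
(37, 8): 8² ≡ 17, rhs ≡ 17 → on.
(14, 15): 15² ≡ 37, rhs ≡ 38 → off.
(41, 4): 4² ≡ 16, rhs ≡ 16 → on.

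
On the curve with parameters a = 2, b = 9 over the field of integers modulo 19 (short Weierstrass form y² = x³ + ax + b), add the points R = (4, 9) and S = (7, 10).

(4, 9) + (7, 10). λ = (10 - 9)/(7 - 4) ≡ 1/3 mod 19. 3⁻¹ ≡ 13 (mod 19), so λ ≡ 13.
  x = λ² - 4 - 7 = 169 - 11 ≡ 6; y = λ·(4 - 6) - 9 ≡ 3. → (6, 3)

(6, 3)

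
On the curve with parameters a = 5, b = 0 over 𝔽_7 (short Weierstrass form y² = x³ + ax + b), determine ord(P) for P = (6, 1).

4

2P: tangent at (6, 1): λ = (3·6² + 5)/(2·1) ≡ 1/2. 2⁻¹ ≡ 4 (mod 7), so λ ≡ 1·4 ≡ 4.
  x = λ² - 6 - 6 = 16 - 12 ≡ 4; y = λ·(6 - 4) - 1 ≡ 0. → (4, 0)
3P: (4, 0) + (6, 1). λ = (1 - 0)/(6 - 4) ≡ 1/2 mod 7. 2⁻¹ ≡ 4 (mod 7), so λ ≡ 4.
  x = λ² - 4 - 6 = 16 - 10 ≡ 6; y = λ·(4 - 6) - 0 ≡ 6. → (6, 6)
4P: (6, 6) + (6, 1): same x and y₁ ≡ -y₂, so the sum is the point at infinity.
4P = the point at infinity, so the order is 4.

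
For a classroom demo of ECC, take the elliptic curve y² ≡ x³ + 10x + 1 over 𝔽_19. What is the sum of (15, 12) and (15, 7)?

O

The two points share x = 15 and their y-coordinates satisfy 12 + 7 ≡ 0 (mod 19), so they are inverses. Their sum is the point at infinity.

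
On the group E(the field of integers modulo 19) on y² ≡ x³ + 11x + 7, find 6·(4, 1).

O

Write P = (4, 1).
Double-and-add on 6 = (110)₂. Start with P = (4, 1) for the leading 1-bit.
double: tangent at (4, 1): λ = (3·4² + 11)/(2·1) ≡ 2/2. 2⁻¹ ≡ 10 (mod 19), so λ ≡ 2·10 ≡ 1.
  x = λ² - 4 - 4 = 1 - 8 ≡ 12; y = λ·(4 - 12) - 1 ≡ 10. → (12, 10)
add P: (12, 10) + (4, 1). λ = (1 - 10)/(4 - 12) ≡ 10/11 mod 19. 11⁻¹ ≡ 7 (mod 19) since 11·7 = 77 ≡ 1, so λ ≡ 13.
  x = λ² - 12 - 4 = 169 - 16 ≡ 1; y = λ·(12 - 1) - 10 ≡ 0. → (1, 0)
double: (1, 0) + (1, 0): same x and y₁ ≡ -y₂, so the sum is O.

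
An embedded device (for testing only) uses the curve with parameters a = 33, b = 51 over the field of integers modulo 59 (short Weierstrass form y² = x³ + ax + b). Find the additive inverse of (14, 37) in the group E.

-(14, 37) = (14, -37 mod 59) = (14, 22).

(14, 22)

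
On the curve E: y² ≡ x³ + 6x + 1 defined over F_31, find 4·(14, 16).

(25, 20)

Write G = (14, 16).
Repeated addition: build up to 4G.
2G: tangent at (14, 16): λ = (3·14² + 6)/(2·16) ≡ 5/1. 1⁻¹ ≡ 1 (mod 31) since 1·1 = 1 ≡ 1, so λ ≡ 5·1 ≡ 5.
  x = λ² - 14 - 14 = 25 - 28 ≡ 28; y = λ·(14 - 28) - 16 ≡ 7. → (28, 7)
3G: (28, 7) + (14, 16). λ = (16 - 7)/(14 - 28) ≡ 9/17 mod 31. 17⁻¹ ≡ 11 (mod 31), so λ ≡ 6.
  x = λ² - 28 - 14 = 36 - 42 ≡ 25; y = λ·(28 - 25) - 7 ≡ 11. → (25, 11)
4G: (25, 11) + (14, 16). λ = (16 - 11)/(14 - 25) ≡ 5/20 mod 31. 20⁻¹ ≡ 14 (mod 31), so λ ≡ 8.
  x = λ² - 25 - 14 = 64 - 39 ≡ 25; y = λ·(25 - 25) - 11 ≡ 20. → (25, 20)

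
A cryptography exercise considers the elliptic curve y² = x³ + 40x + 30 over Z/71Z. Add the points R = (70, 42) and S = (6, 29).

(70, 42) + (6, 29). λ = (29 - 42)/(6 - 70) ≡ 58/7 mod 71. 7⁻¹ ≡ 61 (mod 71) since 7·61 = 427 ≡ 1, so λ ≡ 59.
  x = λ² - 70 - 6 = 3481 - 76 ≡ 68; y = λ·(70 - 68) - 42 ≡ 5. → (68, 5)

(68, 5)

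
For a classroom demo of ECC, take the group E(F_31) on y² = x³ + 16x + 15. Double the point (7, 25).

(14, 21)

tangent at (7, 25): λ = (3·7² + 16)/(2·25) ≡ 8/19. 19⁻¹ ≡ 18 (mod 31) since 19·18 = 342 ≡ 1, so λ ≡ 8·18 ≡ 20.
  x = λ² - 7 - 7 = 400 - 14 ≡ 14; y = λ·(7 - 14) - 25 ≡ 21. → (14, 21)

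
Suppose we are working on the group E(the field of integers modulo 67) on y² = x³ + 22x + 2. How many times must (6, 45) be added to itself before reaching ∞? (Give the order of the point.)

2P: tangent at (6, 45): λ = (3·6² + 22)/(2·45) ≡ 63/23. 23⁻¹ ≡ 35 (mod 67), so λ ≡ 63·35 ≡ 61.
  x = λ² - 6 - 6 = 3721 - 12 ≡ 24; y = λ·(6 - 24) - 45 ≡ 63. → (24, 63)
3P: (24, 63) + (6, 45). λ = (45 - 63)/(6 - 24) ≡ 49/49 mod 67. 49⁻¹ ≡ 26 (mod 67), so λ ≡ 1.
  x = λ² - 24 - 6 = 1 - 30 ≡ 38; y = λ·(24 - 38) - 63 ≡ 57. → (38, 57)
4P: (38, 57) + (6, 45). λ = (45 - 57)/(6 - 38) ≡ 55/35 mod 67. 35⁻¹ ≡ 23 (mod 67), so λ ≡ 59.
  x = λ² - 38 - 6 = 3481 - 44 ≡ 20; y = λ·(38 - 20) - 57 ≡ 0. → (20, 0)
5P: (20, 0) + (6, 45). λ = (45 - 0)/(6 - 20) ≡ 45/53 mod 67. 53⁻¹ ≡ 43 (mod 67), so λ ≡ 59.
  x = λ² - 20 - 6 = 3481 - 26 ≡ 38; y = λ·(20 - 38) - 0 ≡ 10. → (38, 10)
6P: (38, 10) + (6, 45). λ = (45 - 10)/(6 - 38) ≡ 35/35 mod 67. 35⁻¹ ≡ 23 (mod 67) since 35·23 = 805 ≡ 1, so λ ≡ 1.
  x = λ² - 38 - 6 = 1 - 44 ≡ 24; y = λ·(38 - 24) - 10 ≡ 4. → (24, 4)
7P: (24, 4) + (6, 45). λ = (45 - 4)/(6 - 24) ≡ 41/49 mod 67. 49⁻¹ ≡ 26 (mod 67) since 49·26 = 1274 ≡ 1, so λ ≡ 61.
  x = λ² - 24 - 6 = 3721 - 30 ≡ 6; y = λ·(24 - 6) - 4 ≡ 22. → (6, 22)
8P: (6, 22) + (6, 45): same x and y₁ ≡ -y₂, so the sum is ∞.
8P = ∞, so the order is 8.

8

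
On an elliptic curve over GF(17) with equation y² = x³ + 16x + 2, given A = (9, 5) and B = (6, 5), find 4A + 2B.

First 4A:
Repeated addition: build up to 4A.
2A: tangent at (9, 5): λ = (3·9² + 16)/(2·5) ≡ 4/10. 10⁻¹ ≡ 12 (mod 17) since 10·12 = 120 ≡ 1, so λ ≡ 4·12 ≡ 14.
  x = λ² - 9 - 9 = 196 - 18 ≡ 8; y = λ·(9 - 8) - 5 ≡ 9. → (8, 9)
3A: (8, 9) + (9, 5). λ = (5 - 9)/(9 - 8) ≡ 13/1 mod 17. 1⁻¹ ≡ 1 (mod 17), so λ ≡ 13.
  x = λ² - 8 - 9 = 169 - 17 ≡ 16; y = λ·(8 - 16) - 9 ≡ 6. → (16, 6)
4A: (16, 6) + (9, 5). λ = (5 - 6)/(9 - 16) ≡ 16/10 mod 17. 10⁻¹ ≡ 12 (mod 17), so λ ≡ 5.
  x = λ² - 16 - 9 = 25 - 25 ≡ 0; y = λ·(16 - 0) - 6 ≡ 6. → (0, 6)
4A = (0, 6).
Next 2B:
Repeated addition: build up to 2B.
2B: tangent at (6, 5): λ = (3·6² + 16)/(2·5) ≡ 5/10. 10⁻¹ ≡ 12 (mod 17) since 10·12 = 120 ≡ 1, so λ ≡ 5·12 ≡ 9.
  x = λ² - 6 - 6 = 81 - 12 ≡ 1; y = λ·(6 - 1) - 5 ≡ 6. → (1, 6)
2B = (1, 6).
Finally 4A + 2B:
(0, 6) + (1, 6). λ = (6 - 6)/(1 - 0) ≡ 0/1 mod 17. 1⁻¹ ≡ 1 (mod 17) since 1·1 = 1 ≡ 1, so λ ≡ 0.
  x = λ² - 0 - 1 = 0 - 1 ≡ 16; y = λ·(0 - 16) - 6 ≡ 11. → (16, 11)

(16, 11)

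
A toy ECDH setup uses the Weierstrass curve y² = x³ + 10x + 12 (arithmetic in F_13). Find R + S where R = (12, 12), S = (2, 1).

(11, 6)

(12, 12) + (2, 1). λ = (1 - 12)/(2 - 12) ≡ 2/3 mod 13. 3⁻¹ ≡ 9 (mod 13) since 3·9 = 27 ≡ 1, so λ ≡ 5.
  x = λ² - 12 - 2 = 25 - 14 ≡ 11; y = λ·(12 - 11) - 12 ≡ 6. → (11, 6)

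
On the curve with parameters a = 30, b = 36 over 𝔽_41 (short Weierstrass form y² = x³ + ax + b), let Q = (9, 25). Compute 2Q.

tangent at (9, 25): λ = (3·9² + 30)/(2·25) ≡ 27/9. 9⁻¹ ≡ 32 (mod 41) since 9·32 = 288 ≡ 1, so λ ≡ 27·32 ≡ 3.
  x = λ² - 9 - 9 = 9 - 18 ≡ 32; y = λ·(9 - 32) - 25 ≡ 29. → (32, 29)

(32, 29)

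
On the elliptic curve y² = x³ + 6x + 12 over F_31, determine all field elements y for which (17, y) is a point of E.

6, 25

x³ + 6x + 12 = 5027 ≡ 5 (mod 31).
Square roots of 5 mod 31: 6 and 25 (since 6² = 36 ≡ 5).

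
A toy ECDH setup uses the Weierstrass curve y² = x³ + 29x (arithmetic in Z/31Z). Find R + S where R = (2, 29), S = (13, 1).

(13, 30)

(2, 29) + (13, 1). λ = (1 - 29)/(13 - 2) ≡ 3/11 mod 31. 11⁻¹ ≡ 17 (mod 31), so λ ≡ 20.
  x = λ² - 2 - 13 = 400 - 15 ≡ 13; y = λ·(2 - 13) - 29 ≡ 30. → (13, 30)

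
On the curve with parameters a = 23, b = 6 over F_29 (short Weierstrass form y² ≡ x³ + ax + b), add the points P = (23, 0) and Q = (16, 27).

(23, 0) + (16, 27). λ = (27 - 0)/(16 - 23) ≡ 27/22 mod 29. 22⁻¹ ≡ 4 (mod 29), so λ ≡ 21.
  x = λ² - 23 - 16 = 441 - 39 ≡ 25; y = λ·(23 - 25) - 0 ≡ 16. → (25, 16)

(25, 16)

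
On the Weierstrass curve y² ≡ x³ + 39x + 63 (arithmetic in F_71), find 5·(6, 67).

(51, 67)

Write P = (6, 67).
Double-and-add on 5 = (101)₂. Start with P = (6, 67) for the leading 1-bit.
double: tangent at (6, 67): λ = (3·6² + 39)/(2·67) ≡ 5/63. 63⁻¹ ≡ 62 (mod 71), so λ ≡ 5·62 ≡ 26.
  x = λ² - 6 - 6 = 676 - 12 ≡ 25; y = λ·(6 - 25) - 67 ≡ 7. → (25, 7)
double: tangent at (25, 7): λ = (3·25² + 39)/(2·7) ≡ 68/14. 14⁻¹ ≡ 66 (mod 71) since 14·66 = 924 ≡ 1, so λ ≡ 68·66 ≡ 15.
  x = λ² - 25 - 25 = 225 - 50 ≡ 33; y = λ·(25 - 33) - 7 ≡ 15. → (33, 15)
add P: (33, 15) + (6, 67). λ = (67 - 15)/(6 - 33) ≡ 52/44 mod 71. 44⁻¹ ≡ 21 (mod 71), so λ ≡ 27.
  x = λ² - 33 - 6 = 729 - 39 ≡ 51; y = λ·(33 - 51) - 15 ≡ 67. → (51, 67)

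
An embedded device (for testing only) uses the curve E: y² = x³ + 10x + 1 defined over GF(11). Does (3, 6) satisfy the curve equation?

yes

y² = 6² ≡ 3; x³ + 10x + 1 = 58 ≡ 3 (mod 11). 3 = 3.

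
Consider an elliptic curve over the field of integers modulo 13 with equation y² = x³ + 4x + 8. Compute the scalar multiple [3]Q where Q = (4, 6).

Repeated addition: build up to 3Q.
2Q: tangent at (4, 6): λ = (3·4² + 4)/(2·6) ≡ 0/12. 12⁻¹ ≡ 12 (mod 13), so λ ≡ 0·12 ≡ 0.
  x = λ² - 4 - 4 = 0 - 8 ≡ 5; y = λ·(4 - 5) - 6 ≡ 7. → (5, 7)
3Q: (5, 7) + (4, 6). λ = (6 - 7)/(4 - 5) ≡ 12/12 mod 13. 12⁻¹ ≡ 12 (mod 13), so λ ≡ 1.
  x = λ² - 5 - 4 = 1 - 9 ≡ 5; y = λ·(5 - 5) - 7 ≡ 6. → (5, 6)

(5, 6)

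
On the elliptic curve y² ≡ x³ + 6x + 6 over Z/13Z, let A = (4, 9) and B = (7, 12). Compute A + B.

(3, 5)

(4, 9) + (7, 12). λ = (12 - 9)/(7 - 4) ≡ 3/3 mod 13. 3⁻¹ ≡ 9 (mod 13) since 3·9 = 27 ≡ 1, so λ ≡ 1.
  x = λ² - 4 - 7 = 1 - 11 ≡ 3; y = λ·(4 - 3) - 9 ≡ 5. → (3, 5)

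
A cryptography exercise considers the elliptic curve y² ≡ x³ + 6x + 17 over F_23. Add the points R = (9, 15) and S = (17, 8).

(9, 15) + (17, 8). λ = (8 - 15)/(17 - 9) ≡ 16/8 mod 23. 8⁻¹ ≡ 3 (mod 23) since 8·3 = 24 ≡ 1, so λ ≡ 2.
  x = λ² - 9 - 17 = 4 - 26 ≡ 1; y = λ·(9 - 1) - 15 ≡ 1. → (1, 1)

(1, 1)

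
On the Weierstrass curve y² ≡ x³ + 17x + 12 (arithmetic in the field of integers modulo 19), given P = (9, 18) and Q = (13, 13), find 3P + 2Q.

First 3P:
Repeated addition: build up to 3P.
2P: tangent at (9, 18): λ = (3·9² + 17)/(2·18) ≡ 13/17. 17⁻¹ ≡ 9 (mod 19), so λ ≡ 13·9 ≡ 3.
  x = λ² - 9 - 9 = 9 - 18 ≡ 10; y = λ·(9 - 10) - 18 ≡ 17. → (10, 17)
3P: (10, 17) + (9, 18). λ = (18 - 17)/(9 - 10) ≡ 1/18 mod 19. 18⁻¹ ≡ 18 (mod 19) since 18·18 = 324 ≡ 1, so λ ≡ 18.
  x = λ² - 10 - 9 = 324 - 19 ≡ 1; y = λ·(10 - 1) - 17 ≡ 12. → (1, 12)
3P = (1, 12).
Next 2Q:
Repeated addition: build up to 2Q.
2Q: tangent at (13, 13): λ = (3·13² + 17)/(2·13) ≡ 11/7. 7⁻¹ ≡ 11 (mod 19), so λ ≡ 11·11 ≡ 7.
  x = λ² - 13 - 13 = 49 - 26 ≡ 4; y = λ·(13 - 4) - 13 ≡ 12. → (4, 12)
2Q = (4, 12).
Finally 3P + 2Q:
(1, 12) + (4, 12). λ = (12 - 12)/(4 - 1) ≡ 0/3 mod 19. 3⁻¹ ≡ 13 (mod 19) since 3·13 = 39 ≡ 1, so λ ≡ 0.
  x = λ² - 1 - 4 = 0 - 5 ≡ 14; y = λ·(1 - 14) - 12 ≡ 7. → (14, 7)

(14, 7)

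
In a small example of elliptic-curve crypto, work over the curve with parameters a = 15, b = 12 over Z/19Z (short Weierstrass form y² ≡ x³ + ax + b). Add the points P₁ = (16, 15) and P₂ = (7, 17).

(12, 1)

(16, 15) + (7, 17). λ = (17 - 15)/(7 - 16) ≡ 2/10 mod 19. 10⁻¹ ≡ 2 (mod 19) since 10·2 = 20 ≡ 1, so λ ≡ 4.
  x = λ² - 16 - 7 = 16 - 23 ≡ 12; y = λ·(16 - 12) - 15 ≡ 1. → (12, 1)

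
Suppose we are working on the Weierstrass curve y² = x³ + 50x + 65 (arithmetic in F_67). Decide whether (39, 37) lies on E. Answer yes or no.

y² = 37² ≡ 29; x³ + 50x + 65 = 61334 ≡ 29 (mod 67). 29 = 29.

yes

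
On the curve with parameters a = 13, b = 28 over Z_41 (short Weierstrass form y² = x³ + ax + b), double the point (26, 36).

tangent at (26, 36): λ = (3·26² + 13)/(2·36) ≡ 32/31. 31⁻¹ ≡ 4 (mod 41), so λ ≡ 32·4 ≡ 5.
  x = λ² - 26 - 26 = 25 - 52 ≡ 14; y = λ·(26 - 14) - 36 ≡ 24. → (14, 24)

(14, 24)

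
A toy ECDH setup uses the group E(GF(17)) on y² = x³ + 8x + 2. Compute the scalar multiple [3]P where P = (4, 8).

Repeated addition: build up to 3P.
2P: tangent at (4, 8): λ = (3·4² + 8)/(2·8) ≡ 5/16. 16⁻¹ ≡ 16 (mod 17), so λ ≡ 5·16 ≡ 12.
  x = λ² - 4 - 4 = 144 - 8 ≡ 0; y = λ·(4 - 0) - 8 ≡ 6. → (0, 6)
3P: (0, 6) + (4, 8). λ = (8 - 6)/(4 - 0) ≡ 2/4 mod 17. 4⁻¹ ≡ 13 (mod 17), so λ ≡ 9.
  x = λ² - 0 - 4 = 81 - 4 ≡ 9; y = λ·(0 - 9) - 6 ≡ 15. → (9, 15)

(9, 15)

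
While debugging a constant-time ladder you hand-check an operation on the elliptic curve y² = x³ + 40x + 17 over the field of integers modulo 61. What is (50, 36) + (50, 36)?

tangent at (50, 36): λ = (3·50² + 40)/(2·36) ≡ 37/11. 11⁻¹ ≡ 50 (mod 61), so λ ≡ 37·50 ≡ 20.
  x = λ² - 50 - 50 = 400 - 100 ≡ 56; y = λ·(50 - 56) - 36 ≡ 27. → (56, 27)

(56, 27)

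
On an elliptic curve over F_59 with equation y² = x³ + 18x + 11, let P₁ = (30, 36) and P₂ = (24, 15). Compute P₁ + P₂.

(30, 36) + (24, 15). λ = (15 - 36)/(24 - 30) ≡ 38/53 mod 59. 53⁻¹ ≡ 49 (mod 59), so λ ≡ 33.
  x = λ² - 30 - 24 = 1089 - 54 ≡ 32; y = λ·(30 - 32) - 36 ≡ 16. → (32, 16)

(32, 16)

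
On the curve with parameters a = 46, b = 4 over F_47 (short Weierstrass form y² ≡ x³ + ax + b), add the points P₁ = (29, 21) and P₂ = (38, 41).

(29, 21) + (38, 41). λ = (41 - 21)/(38 - 29) ≡ 20/9 mod 47. 9⁻¹ ≡ 21 (mod 47), so λ ≡ 44.
  x = λ² - 29 - 38 = 1936 - 67 ≡ 36; y = λ·(29 - 36) - 21 ≡ 0. → (36, 0)

(36, 0)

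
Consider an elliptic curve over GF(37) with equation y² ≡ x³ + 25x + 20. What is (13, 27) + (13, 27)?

(20, 26)

tangent at (13, 27): λ = (3·13² + 25)/(2·27) ≡ 14/17. 17⁻¹ ≡ 24 (mod 37) since 17·24 = 408 ≡ 1, so λ ≡ 14·24 ≡ 3.
  x = λ² - 13 - 13 = 9 - 26 ≡ 20; y = λ·(13 - 20) - 27 ≡ 26. → (20, 26)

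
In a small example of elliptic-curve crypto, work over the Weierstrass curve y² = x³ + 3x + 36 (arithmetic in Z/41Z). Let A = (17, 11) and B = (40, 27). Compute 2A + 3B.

First 2A:
Repeated addition: build up to 2A.
2A: tangent at (17, 11): λ = (3·17² + 3)/(2·11) ≡ 9/22. 22⁻¹ ≡ 28 (mod 41) since 22·28 = 616 ≡ 1, so λ ≡ 9·28 ≡ 6.
  x = λ² - 17 - 17 = 36 - 34 ≡ 2; y = λ·(17 - 2) - 11 ≡ 38. → (2, 38)
2A = (2, 38).
Next 3B:
Repeated addition: build up to 3B.
2B: tangent at (40, 27): λ = (3·40² + 3)/(2·27) ≡ 6/13. 13⁻¹ ≡ 19 (mod 41) since 13·19 = 247 ≡ 1, so λ ≡ 6·19 ≡ 32.
  x = λ² - 40 - 40 = 1024 - 80 ≡ 1; y = λ·(40 - 1) - 27 ≡ 32. → (1, 32)
3B: (1, 32) + (40, 27). λ = (27 - 32)/(40 - 1) ≡ 36/39 mod 41. 39⁻¹ ≡ 20 (mod 41) since 39·20 = 780 ≡ 1, so λ ≡ 23.
  x = λ² - 1 - 40 = 529 - 41 ≡ 37; y = λ·(1 - 37) - 32 ≡ 1. → (37, 1)
3B = (37, 1).
Finally 2A + 3B:
(2, 38) + (37, 1). λ = (1 - 38)/(37 - 2) ≡ 4/35 mod 41. 35⁻¹ ≡ 34 (mod 41) since 35·34 = 1190 ≡ 1, so λ ≡ 13.
  x = λ² - 2 - 37 = 169 - 39 ≡ 7; y = λ·(2 - 7) - 38 ≡ 20. → (7, 20)

(7, 20)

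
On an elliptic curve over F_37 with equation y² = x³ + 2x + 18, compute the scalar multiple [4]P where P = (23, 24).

(31, 7)

Double-and-add on 4 = (100)₂. Start with P = (23, 24) for the leading 1-bit.
double: tangent at (23, 24): λ = (3·23² + 2)/(2·24) ≡ 35/11. 11⁻¹ ≡ 27 (mod 37), so λ ≡ 35·27 ≡ 20.
  x = λ² - 23 - 23 = 400 - 46 ≡ 21; y = λ·(23 - 21) - 24 ≡ 16. → (21, 16)
double: tangent at (21, 16): λ = (3·21² + 2)/(2·16) ≡ 30/32. 32⁻¹ ≡ 22 (mod 37) since 32·22 = 704 ≡ 1, so λ ≡ 30·22 ≡ 31.
  x = λ² - 21 - 21 = 961 - 42 ≡ 31; y = λ·(21 - 31) - 16 ≡ 7. → (31, 7)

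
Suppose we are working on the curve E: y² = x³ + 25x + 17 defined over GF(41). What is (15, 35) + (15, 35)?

(29, 30)

tangent at (15, 35): λ = (3·15² + 25)/(2·35) ≡ 3/29. 29⁻¹ ≡ 17 (mod 41), so λ ≡ 3·17 ≡ 10.
  x = λ² - 15 - 15 = 100 - 30 ≡ 29; y = λ·(15 - 29) - 35 ≡ 30. → (29, 30)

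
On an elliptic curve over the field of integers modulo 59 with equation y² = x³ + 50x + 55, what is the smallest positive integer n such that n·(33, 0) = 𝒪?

2

2P: (33, 0) + (33, 0): same x and y₁ ≡ -y₂, so the sum is 𝒪.
2P = 𝒪, so the order is 2.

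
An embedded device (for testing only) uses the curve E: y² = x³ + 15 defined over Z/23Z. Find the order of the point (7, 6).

2P: tangent at (7, 6): λ = (3·7² + 0)/(2·6) ≡ 9/12. 12⁻¹ ≡ 2 (mod 23), so λ ≡ 9·2 ≡ 18.
  x = λ² - 7 - 7 = 324 - 14 ≡ 11; y = λ·(7 - 11) - 6 ≡ 14. → (11, 14)
3P: (11, 14) + (7, 6). λ = (6 - 14)/(7 - 11) ≡ 15/19 mod 23. 19⁻¹ ≡ 17 (mod 23), so λ ≡ 2.
  x = λ² - 11 - 7 = 4 - 18 ≡ 9; y = λ·(11 - 9) - 14 ≡ 13. → (9, 13)
4P: (9, 13) + (7, 6). λ = (6 - 13)/(7 - 9) ≡ 16/21 mod 23. 21⁻¹ ≡ 11 (mod 23) since 21·11 = 231 ≡ 1, so λ ≡ 15.
  x = λ² - 9 - 7 = 225 - 16 ≡ 2; y = λ·(9 - 2) - 13 ≡ 0. → (2, 0)
5P: (2, 0) + (7, 6). λ = (6 - 0)/(7 - 2) ≡ 6/5 mod 23. 5⁻¹ ≡ 14 (mod 23) since 5·14 = 70 ≡ 1, so λ ≡ 15.
  x = λ² - 2 - 7 = 225 - 9 ≡ 9; y = λ·(2 - 9) - 0 ≡ 10. → (9, 10)
6P: (9, 10) + (7, 6). λ = (6 - 10)/(7 - 9) ≡ 19/21 mod 23. 21⁻¹ ≡ 11 (mod 23) since 21·11 = 231 ≡ 1, so λ ≡ 2.
  x = λ² - 9 - 7 = 4 - 16 ≡ 11; y = λ·(9 - 11) - 10 ≡ 9. → (11, 9)
7P: (11, 9) + (7, 6). λ = (6 - 9)/(7 - 11) ≡ 20/19 mod 23. 19⁻¹ ≡ 17 (mod 23) since 19·17 = 323 ≡ 1, so λ ≡ 18.
  x = λ² - 11 - 7 = 324 - 18 ≡ 7; y = λ·(11 - 7) - 9 ≡ 17. → (7, 17)
8P: (7, 17) + (7, 6): same x and y₁ ≡ -y₂, so the sum is O.
8P = O, so the order is 8.

8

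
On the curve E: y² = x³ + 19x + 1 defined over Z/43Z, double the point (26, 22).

(22, 39)

tangent at (26, 22): λ = (3·26² + 19)/(2·22) ≡ 26/1. 1⁻¹ ≡ 1 (mod 43) since 1·1 = 1 ≡ 1, so λ ≡ 26·1 ≡ 26.
  x = λ² - 26 - 26 = 676 - 52 ≡ 22; y = λ·(26 - 22) - 22 ≡ 39. → (22, 39)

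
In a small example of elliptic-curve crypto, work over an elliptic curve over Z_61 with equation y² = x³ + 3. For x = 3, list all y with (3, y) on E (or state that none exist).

x³ + 0x + 3 = 30 ≡ 30 (mod 61).
30 is a non-residue mod 61; no y exists.

none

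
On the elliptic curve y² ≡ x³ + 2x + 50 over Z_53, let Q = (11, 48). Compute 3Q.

Repeated addition: build up to 3Q.
2Q: tangent at (11, 48): λ = (3·11² + 2)/(2·48) ≡ 47/43. 43⁻¹ ≡ 37 (mod 53), so λ ≡ 47·37 ≡ 43.
  x = λ² - 11 - 11 = 1849 - 22 ≡ 25; y = λ·(11 - 25) - 48 ≡ 39. → (25, 39)
3Q: (25, 39) + (11, 48). λ = (48 - 39)/(11 - 25) ≡ 9/39 mod 53. 39⁻¹ ≡ 34 (mod 53), so λ ≡ 41.
  x = λ² - 25 - 11 = 1681 - 36 ≡ 2; y = λ·(25 - 2) - 39 ≡ 3. → (2, 3)

(2, 3)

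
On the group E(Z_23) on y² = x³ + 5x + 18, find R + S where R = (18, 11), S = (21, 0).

(0, 15)

(18, 11) + (21, 0). λ = (0 - 11)/(21 - 18) ≡ 12/3 mod 23. 3⁻¹ ≡ 8 (mod 23) since 3·8 = 24 ≡ 1, so λ ≡ 4.
  x = λ² - 18 - 21 = 16 - 39 ≡ 0; y = λ·(18 - 0) - 11 ≡ 15. → (0, 15)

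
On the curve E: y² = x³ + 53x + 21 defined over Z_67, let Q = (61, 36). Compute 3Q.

(26, 9)

Repeated addition: build up to 3Q.
2Q: tangent at (61, 36): λ = (3·61² + 53)/(2·36) ≡ 27/5. 5⁻¹ ≡ 27 (mod 67), so λ ≡ 27·27 ≡ 59.
  x = λ² - 61 - 61 = 3481 - 122 ≡ 9; y = λ·(61 - 9) - 36 ≡ 17. → (9, 17)
3Q: (9, 17) + (61, 36). λ = (36 - 17)/(61 - 9) ≡ 19/52 mod 67. 52⁻¹ ≡ 58 (mod 67), so λ ≡ 30.
  x = λ² - 9 - 61 = 900 - 70 ≡ 26; y = λ·(9 - 26) - 17 ≡ 9. → (26, 9)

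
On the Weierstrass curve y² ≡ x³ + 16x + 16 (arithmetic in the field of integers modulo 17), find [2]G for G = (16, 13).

tangent at (16, 13): λ = (3·16² + 16)/(2·13) ≡ 2/9. 9⁻¹ ≡ 2 (mod 17) since 9·2 = 18 ≡ 1, so λ ≡ 2·2 ≡ 4.
  x = λ² - 16 - 16 = 16 - 32 ≡ 1; y = λ·(16 - 1) - 13 ≡ 13. → (1, 13)

(1, 13)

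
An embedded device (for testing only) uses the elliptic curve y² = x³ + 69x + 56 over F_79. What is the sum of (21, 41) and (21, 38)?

The two points share x = 21 and their y-coordinates satisfy 41 + 38 ≡ 0 (mod 79), so they are inverses. Their sum is O.

O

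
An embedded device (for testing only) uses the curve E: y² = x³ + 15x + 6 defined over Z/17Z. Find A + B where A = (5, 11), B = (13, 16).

(14, 11)

(5, 11) + (13, 16). λ = (16 - 11)/(13 - 5) ≡ 5/8 mod 17. 8⁻¹ ≡ 15 (mod 17), so λ ≡ 7.
  x = λ² - 5 - 13 = 49 - 18 ≡ 14; y = λ·(5 - 14) - 11 ≡ 11. → (14, 11)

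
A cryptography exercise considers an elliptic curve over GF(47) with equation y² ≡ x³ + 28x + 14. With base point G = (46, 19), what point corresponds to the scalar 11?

Repeated addition: build up to 11G.
2G: tangent at (46, 19): λ = (3·46² + 28)/(2·19) ≡ 31/38. 38⁻¹ ≡ 26 (mod 47), so λ ≡ 31·26 ≡ 7.
  x = λ² - 46 - 46 = 49 - 92 ≡ 4; y = λ·(46 - 4) - 19 ≡ 40. → (4, 40)
3G: (4, 40) + (46, 19). λ = (19 - 40)/(46 - 4) ≡ 26/42 mod 47. 42⁻¹ ≡ 28 (mod 47) since 42·28 = 1176 ≡ 1, so λ ≡ 23.
  x = λ² - 4 - 46 = 529 - 50 ≡ 9; y = λ·(4 - 9) - 40 ≡ 33. → (9, 33)
4G: (9, 33) + (46, 19). λ = (19 - 33)/(46 - 9) ≡ 33/37 mod 47. 37⁻¹ ≡ 14 (mod 47), so λ ≡ 39.
  x = λ² - 9 - 46 = 1521 - 55 ≡ 9; y = λ·(9 - 9) - 33 ≡ 14. → (9, 14)
5G: (9, 14) + (46, 19). λ = (19 - 14)/(46 - 9) ≡ 5/37 mod 47. 37⁻¹ ≡ 14 (mod 47), so λ ≡ 23.
  x = λ² - 9 - 46 = 529 - 55 ≡ 4; y = λ·(9 - 4) - 14 ≡ 7. → (4, 7)
6G: (4, 7) + (46, 19). λ = (19 - 7)/(46 - 4) ≡ 12/42 mod 47. 42⁻¹ ≡ 28 (mod 47), so λ ≡ 7.
  x = λ² - 4 - 46 = 49 - 50 ≡ 46; y = λ·(4 - 46) - 7 ≡ 28. → (46, 28)
7G: (46, 28) + (46, 19): same x and y₁ ≡ -y₂, so the sum is 𝒪.
8G: 𝒪 + (46, 19) = (46, 19) (identity).
9G: tangent at (46, 19): λ = (3·46² + 28)/(2·19) ≡ 31/38. 38⁻¹ ≡ 26 (mod 47), so λ ≡ 31·26 ≡ 7.
  x = λ² - 46 - 46 = 49 - 92 ≡ 4; y = λ·(46 - 4) - 19 ≡ 40. → (4, 40)
10G: (4, 40) + (46, 19). λ = (19 - 40)/(46 - 4) ≡ 26/42 mod 47. 42⁻¹ ≡ 28 (mod 47) since 42·28 = 1176 ≡ 1, so λ ≡ 23.
  x = λ² - 4 - 46 = 529 - 50 ≡ 9; y = λ·(4 - 9) - 40 ≡ 33. → (9, 33)
11G: (9, 33) + (46, 19). λ = (19 - 33)/(46 - 9) ≡ 33/37 mod 47. 37⁻¹ ≡ 14 (mod 47), so λ ≡ 39.
  x = λ² - 9 - 46 = 1521 - 55 ≡ 9; y = λ·(9 - 9) - 33 ≡ 14. → (9, 14)

(9, 14)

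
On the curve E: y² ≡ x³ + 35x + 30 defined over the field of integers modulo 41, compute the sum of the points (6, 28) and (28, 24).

(6, 28) + (28, 24). λ = (24 - 28)/(28 - 6) ≡ 37/22 mod 41. 22⁻¹ ≡ 28 (mod 41) since 22·28 = 616 ≡ 1, so λ ≡ 11.
  x = λ² - 6 - 28 = 121 - 34 ≡ 5; y = λ·(6 - 5) - 28 ≡ 24. → (5, 24)

(5, 24)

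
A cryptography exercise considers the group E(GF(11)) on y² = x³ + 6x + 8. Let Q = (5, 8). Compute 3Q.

Repeated addition: build up to 3Q.
2Q: tangent at (5, 8): λ = (3·5² + 6)/(2·8) ≡ 4/5. 5⁻¹ ≡ 9 (mod 11), so λ ≡ 4·9 ≡ 3.
  x = λ² - 5 - 5 = 9 - 10 ≡ 10; y = λ·(5 - 10) - 8 ≡ 10. → (10, 10)
3Q: (10, 10) + (5, 8). λ = (8 - 10)/(5 - 10) ≡ 9/6 mod 11. 6⁻¹ ≡ 2 (mod 11), so λ ≡ 7.
  x = λ² - 10 - 5 = 49 - 15 ≡ 1; y = λ·(10 - 1) - 10 ≡ 9. → (1, 9)

(1, 9)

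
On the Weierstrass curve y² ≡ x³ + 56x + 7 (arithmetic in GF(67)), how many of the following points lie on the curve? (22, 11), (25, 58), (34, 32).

1

(22, 11): 11² ≡ 54, rhs ≡ 28 → off.
(25, 58): 58² ≡ 14, rhs ≡ 14 → on.
(34, 32): 32² ≡ 19, rhs ≡ 10 → off.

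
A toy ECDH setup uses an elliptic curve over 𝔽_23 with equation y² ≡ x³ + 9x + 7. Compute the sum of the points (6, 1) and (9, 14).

(6, 1) + (9, 14). λ = (14 - 1)/(9 - 6) ≡ 13/3 mod 23. 3⁻¹ ≡ 8 (mod 23), so λ ≡ 12.
  x = λ² - 6 - 9 = 144 - 15 ≡ 14; y = λ·(6 - 14) - 1 ≡ 18. → (14, 18)

(14, 18)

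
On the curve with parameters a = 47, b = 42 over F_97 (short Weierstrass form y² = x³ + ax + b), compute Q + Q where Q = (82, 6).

tangent at (82, 6): λ = (3·82² + 47)/(2·6) ≡ 43/12. 12⁻¹ ≡ 89 (mod 97), so λ ≡ 43·89 ≡ 44.
  x = λ² - 82 - 82 = 1936 - 164 ≡ 26; y = λ·(82 - 26) - 6 ≡ 33. → (26, 33)

(26, 33)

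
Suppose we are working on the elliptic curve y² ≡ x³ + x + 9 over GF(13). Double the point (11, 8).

(4, 5)

tangent at (11, 8): λ = (3·11² + 1)/(2·8) ≡ 0/3. 3⁻¹ ≡ 9 (mod 13), so λ ≡ 0·9 ≡ 0.
  x = λ² - 11 - 11 = 0 - 22 ≡ 4; y = λ·(11 - 4) - 8 ≡ 5. → (4, 5)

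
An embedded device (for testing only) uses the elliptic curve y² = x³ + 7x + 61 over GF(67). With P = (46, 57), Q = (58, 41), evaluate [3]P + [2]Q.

(12, 59)

First 3P:
Repeated addition: build up to 3P.
2P: tangent at (46, 57): λ = (3·46² + 7)/(2·57) ≡ 57/47. 47⁻¹ ≡ 10 (mod 67), so λ ≡ 57·10 ≡ 34.
  x = λ² - 46 - 46 = 1156 - 92 ≡ 59; y = λ·(46 - 59) - 57 ≡ 37. → (59, 37)
3P: (59, 37) + (46, 57). λ = (57 - 37)/(46 - 59) ≡ 20/54 mod 67. 54⁻¹ ≡ 36 (mod 67), so λ ≡ 50.
  x = λ² - 59 - 46 = 2500 - 105 ≡ 50; y = λ·(59 - 50) - 37 ≡ 11. → (50, 11)
3P = (50, 11).
Next 2Q:
Repeated addition: build up to 2Q.
2Q: tangent at (58, 41): λ = (3·58² + 7)/(2·41) ≡ 49/15. 15⁻¹ ≡ 9 (mod 67), so λ ≡ 49·9 ≡ 39.
  x = λ² - 58 - 58 = 1521 - 116 ≡ 65; y = λ·(58 - 65) - 41 ≡ 21. → (65, 21)
2Q = (65, 21).
Finally 3P + 2Q:
(50, 11) + (65, 21). λ = (21 - 11)/(65 - 50) ≡ 10/15 mod 67. 15⁻¹ ≡ 9 (mod 67) since 15·9 = 135 ≡ 1, so λ ≡ 23.
  x = λ² - 50 - 65 = 529 - 115 ≡ 12; y = λ·(50 - 12) - 11 ≡ 59. → (12, 59)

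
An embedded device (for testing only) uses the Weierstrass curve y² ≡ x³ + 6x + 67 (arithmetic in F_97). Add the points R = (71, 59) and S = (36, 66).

(56, 35)

(71, 59) + (36, 66). λ = (66 - 59)/(36 - 71) ≡ 7/62 mod 97. 62⁻¹ ≡ 36 (mod 97), so λ ≡ 58.
  x = λ² - 71 - 36 = 3364 - 107 ≡ 56; y = λ·(71 - 56) - 59 ≡ 35. → (56, 35)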